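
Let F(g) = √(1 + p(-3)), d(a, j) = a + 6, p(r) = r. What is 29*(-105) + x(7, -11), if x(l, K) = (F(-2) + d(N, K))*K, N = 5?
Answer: -3166 - 11*I*√2 ≈ -3166.0 - 15.556*I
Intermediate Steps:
d(a, j) = 6 + a
F(g) = I*√2 (F(g) = √(1 - 3) = √(-2) = I*√2)
x(l, K) = K*(11 + I*√2) (x(l, K) = (I*√2 + (6 + 5))*K = (I*√2 + 11)*K = (11 + I*√2)*K = K*(11 + I*√2))
29*(-105) + x(7, -11) = 29*(-105) - 11*(11 + I*√2) = -3045 + (-121 - 11*I*√2) = -3166 - 11*I*√2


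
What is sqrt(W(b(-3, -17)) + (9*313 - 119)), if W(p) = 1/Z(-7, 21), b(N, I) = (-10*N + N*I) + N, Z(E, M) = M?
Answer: sqrt(1189839)/21 ≈ 51.943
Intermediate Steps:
b(N, I) = -9*N + I*N (b(N, I) = (-10*N + I*N) + N = -9*N + I*N)
W(p) = 1/21
sqrt(W(b(-3, -17)) + (9*313 - 119)) = sqrt(1/21 + (9*313 - 119)) = sqrt(1/21 + (2817 - 119)) = sqrt(1/21 + 2698) = sqrt(56659/21) = sqrt(1189839)/21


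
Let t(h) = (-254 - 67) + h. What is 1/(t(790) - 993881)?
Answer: -1/993412 ≈ -1.0066e-6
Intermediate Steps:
t(h) = -321 + h
1/(t(790) - 993881) = 1/((-321 + 790) - 993881) = 1/(469 - 993881) = 1/(-993412) = -1/993412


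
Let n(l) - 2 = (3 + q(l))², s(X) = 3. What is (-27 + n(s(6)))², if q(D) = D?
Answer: 121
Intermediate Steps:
n(l) = 2 + (3 + l)²
(-27 + n(s(6)))² = (-27 + (2 + (3 + 3)²))² = (-27 + (2 + 6²))² = (-27 + (2 + 36))² = (-27 + 38)² = 11² = 121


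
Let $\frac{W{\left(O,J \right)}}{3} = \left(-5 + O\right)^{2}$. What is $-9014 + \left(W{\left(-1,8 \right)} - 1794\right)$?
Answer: $-10700$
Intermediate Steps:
$W{\left(O,J \right)} = 3 \left(-5 + O\right)^{2}$
$-9014 + \left(W{\left(-1,8 \right)} - 1794\right) = -9014 + \left(3 \left(-5 - 1\right)^{2} - 1794\right) = -9014 - \left(1794 - 3 \left(-6\right)^{2}\right) = -9014 + \left(3 \cdot 36 - 1794\right) = -9014 + \left(108 - 1794\right) = -9014 - 1686 = -10700$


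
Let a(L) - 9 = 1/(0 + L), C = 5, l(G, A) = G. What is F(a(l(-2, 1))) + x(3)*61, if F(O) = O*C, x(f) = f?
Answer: 451/2 ≈ 225.50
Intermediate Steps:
a(L) = 9 + 1/L (a(L) = 9 + 1/(0 + L) = 9 + 1/L)
F(O) = 5*O (F(O) = O*5 = 5*O)
F(a(l(-2, 1))) + x(3)*61 = 5*(9 + 1/(-2)) + 3*61 = 5*(9 - 1/2) + 183 = 5*(17/2) + 183 = 85/2 + 183 = 451/2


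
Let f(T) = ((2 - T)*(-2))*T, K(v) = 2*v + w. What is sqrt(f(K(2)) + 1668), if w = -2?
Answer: 2*sqrt(417) ≈ 40.841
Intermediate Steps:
K(v) = -2 + 2*v (K(v) = 2*v - 2 = -2 + 2*v)
f(T) = T*(-4 + 2*T) (f(T) = (-4 + 2*T)*T = T*(-4 + 2*T))
sqrt(f(K(2)) + 1668) = sqrt(2*(-2 + 2*2)*(-2 + (-2 + 2*2)) + 1668) = sqrt(2*(-2 + 4)*(-2 + (-2 + 4)) + 1668) = sqrt(2*2*(-2 + 2) + 1668) = sqrt(2*2*0 + 1668) = sqrt(0 + 1668) = sqrt(1668) = 2*sqrt(417)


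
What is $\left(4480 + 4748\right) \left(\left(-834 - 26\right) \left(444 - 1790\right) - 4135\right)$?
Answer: $10643805900$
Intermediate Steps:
$\left(4480 + 4748\right) \left(\left(-834 - 26\right) \left(444 - 1790\right) - 4135\right) = 9228 \left(\left(-860\right) \left(-1346\right) - 4135\right) = 9228 \left(1157560 - 4135\right) = 9228 \cdot 1153425 = 10643805900$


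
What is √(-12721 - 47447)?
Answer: 2*I*√15042 ≈ 245.29*I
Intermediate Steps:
√(-12721 - 47447) = √(-60168) = 2*I*√15042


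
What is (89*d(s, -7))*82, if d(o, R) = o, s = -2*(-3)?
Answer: 43788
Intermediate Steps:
s = 6
(89*d(s, -7))*82 = (89*6)*82 = 534*82 = 43788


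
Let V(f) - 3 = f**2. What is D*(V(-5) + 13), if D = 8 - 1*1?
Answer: 287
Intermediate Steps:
V(f) = 3 + f**2
D = 7 (D = 8 - 1 = 7)
D*(V(-5) + 13) = 7*((3 + (-5)**2) + 13) = 7*((3 + 25) + 13) = 7*(28 + 13) = 7*41 = 287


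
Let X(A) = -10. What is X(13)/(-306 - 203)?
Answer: 10/509 ≈ 0.019646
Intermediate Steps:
X(13)/(-306 - 203) = -10/(-306 - 203) = -10/(-509) = -10*(-1/509) = 10/509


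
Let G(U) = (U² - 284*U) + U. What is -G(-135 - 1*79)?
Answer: -106358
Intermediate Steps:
G(U) = U² - 283*U
-G(-135 - 1*79) = -(-135 - 1*79)*(-283 + (-135 - 1*79)) = -(-135 - 79)*(-283 + (-135 - 79)) = -(-214)*(-283 - 214) = -(-214)*(-497) = -1*106358 = -106358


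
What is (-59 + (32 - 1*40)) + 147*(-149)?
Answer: -21970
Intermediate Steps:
(-59 + (32 - 1*40)) + 147*(-149) = (-59 + (32 - 40)) - 21903 = (-59 - 8) - 21903 = -67 - 21903 = -21970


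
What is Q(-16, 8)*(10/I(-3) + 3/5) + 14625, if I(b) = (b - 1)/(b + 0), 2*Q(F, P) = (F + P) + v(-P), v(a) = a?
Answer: 72801/5 ≈ 14560.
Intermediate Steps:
Q(F, P) = F/2 (Q(F, P) = ((F + P) - P)/2 = F/2)
I(b) = (-1 + b)/b
Q(-16, 8)*(10/I(-3) + 3/5) + 14625 = ((½)*(-16))*(10/(((-1 - 3)/(-3))) + 3/5) + 14625 = -8*(10/((-⅓*(-4))) + 3*(⅕)) + 14625 = -8*(10/(4/3) + ⅗) + 14625 = -8*(10*(¾) + ⅗) + 14625 = -8*(15/2 + ⅗) + 14625 = -8*81/10 + 14625 = -324/5 + 14625 = 72801/5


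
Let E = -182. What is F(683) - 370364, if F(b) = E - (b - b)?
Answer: -370546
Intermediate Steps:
F(b) = -182 (F(b) = -182 - (b - b) = -182 - 1*0 = -182 + 0 = -182)
F(683) - 370364 = -182 - 370364 = -370546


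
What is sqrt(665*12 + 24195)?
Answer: 15*sqrt(143) ≈ 179.37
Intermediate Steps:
sqrt(665*12 + 24195) = sqrt(7980 + 24195) = sqrt(32175) = 15*sqrt(143)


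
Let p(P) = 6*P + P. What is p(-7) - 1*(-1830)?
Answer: 1781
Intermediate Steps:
p(P) = 7*P
p(-7) - 1*(-1830) = 7*(-7) - 1*(-1830) = -49 + 1830 = 1781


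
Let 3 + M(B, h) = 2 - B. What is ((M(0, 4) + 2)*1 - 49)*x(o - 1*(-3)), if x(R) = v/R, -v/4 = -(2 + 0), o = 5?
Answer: -48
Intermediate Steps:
M(B, h) = -1 - B (M(B, h) = -3 + (2 - B) = -1 - B)
v = 8 (v = -(-4)*(2 + 0) = -(-4)*2 = -4*(-2) = 8)
x(R) = 8/R
((M(0, 4) + 2)*1 - 49)*x(o - 1*(-3)) = (((-1 - 1*0) + 2)*1 - 49)*(8/(5 - 1*(-3))) = (((-1 + 0) + 2)*1 - 49)*(8/(5 + 3)) = ((-1 + 2)*1 - 49)*(8/8) = (1*1 - 49)*(8*(⅛)) = (1 - 49)*1 = -48*1 = -48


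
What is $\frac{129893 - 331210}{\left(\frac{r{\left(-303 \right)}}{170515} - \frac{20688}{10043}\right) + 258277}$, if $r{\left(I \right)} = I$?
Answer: $- \frac{344751767984965}{442291220306816} \approx -0.77947$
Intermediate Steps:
$\frac{129893 - 331210}{\left(\frac{r{\left(-303 \right)}}{170515} - \frac{20688}{10043}\right) + 258277} = \frac{129893 - 331210}{\left(- \frac{303}{170515} - \frac{20688}{10043}\right) + 258277} = \frac{129893 - 331210}{\left(\left(-303\right) \frac{1}{170515} - \frac{20688}{10043}\right) + 258277} = - \frac{201317}{\left(- \frac{303}{170515} - \frac{20688}{10043}\right) + 258277} = - \frac{201317}{- \frac{3530657349}{1712482145} + 258277} = - \frac{201317}{\frac{442291220306816}{1712482145}} = \left(-201317\right) \frac{1712482145}{442291220306816} = - \frac{344751767984965}{442291220306816}$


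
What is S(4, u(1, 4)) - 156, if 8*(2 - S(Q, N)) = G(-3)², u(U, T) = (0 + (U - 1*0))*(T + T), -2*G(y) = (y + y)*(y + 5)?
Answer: -317/2 ≈ -158.50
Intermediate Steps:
G(y) = -y*(5 + y) (G(y) = -(y + y)*(y + 5)/2 = -2*y*(5 + y)/2 = -y*(5 + y))
u(U, T) = 2*T*U (u(U, T) = (0 + (U + 0))*(2*T) = (0 + U)*(2*T) = U*(2*T) = 2*T*U)
S(Q, N) = -5/2 (S(Q, N) = 2 - 9*(5 - 3)²/8 = 2 - (-1*(-3)*2)²/8 = 2 - ⅛*6² = 2 - ⅛*36 = 2 - 9/2 = -5/2)
S(4, u(1, 4)) - 156 = -5/2 - 156 = -317/2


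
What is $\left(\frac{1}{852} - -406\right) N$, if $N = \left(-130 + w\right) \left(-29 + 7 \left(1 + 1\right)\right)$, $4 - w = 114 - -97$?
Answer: $\frac{582863405}{284} \approx 2.0523 \cdot 10^{6}$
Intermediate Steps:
$w = -207$ ($w = 4 - \left(114 - -97\right) = 4 - \left(114 + 97\right) = 4 - 211 = -207$)
$N = 5055$ ($N = \left(-130 - 207\right) \left(-29 + 7 \left(1 + 1\right)\right) = - 337 \left(-29 + 7 \cdot 2\right) = - 337 \left(-29 + 14\right) = \left(-337\right) \left(-15\right) = 5055$)
$\left(\frac{1}{852} - -406\right) N = \left(\frac{1}{852} - -406\right) 5055 = \left(\frac{1}{852} + 406\right) 5055 = \frac{345913}{852} \cdot 5055 = \frac{582863405}{284}$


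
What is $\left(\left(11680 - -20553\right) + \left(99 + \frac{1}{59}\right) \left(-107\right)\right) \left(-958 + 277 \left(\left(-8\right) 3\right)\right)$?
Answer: $- \frac{9710222718}{59} \approx -1.6458 \cdot 10^{8}$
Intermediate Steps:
$\left(\left(11680 - -20553\right) + \left(99 + \frac{1}{59}\right) \left(-107\right)\right) \left(-958 + 277 \left(\left(-8\right) 3\right)\right) = \left(\left(11680 + 20553\right) + \left(99 + \frac{1}{59}\right) \left(-107\right)\right) \left(-958 + 277 \left(-24\right)\right) = \left(32233 + \frac{5842}{59} \left(-107\right)\right) \left(-958 - 6648\right) = \left(32233 - \frac{625094}{59}\right) \left(-7606\right) = \frac{1276653}{59} \left(-7606\right) = - \frac{9710222718}{59}$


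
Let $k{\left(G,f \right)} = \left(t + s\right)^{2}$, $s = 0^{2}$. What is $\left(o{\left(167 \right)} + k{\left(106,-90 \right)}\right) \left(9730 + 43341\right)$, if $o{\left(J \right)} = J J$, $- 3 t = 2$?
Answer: $\frac{13321086355}{9} \approx 1.4801 \cdot 10^{9}$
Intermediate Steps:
$s = 0$
$t = - \frac{2}{3}$ ($t = \left(- \frac{1}{3}\right) 2 = - \frac{2}{3} \approx -0.66667$)
$o{\left(J \right)} = J^{2}$
$k{\left(G,f \right)} = \frac{4}{9}$ ($k{\left(G,f \right)} = \left(- \frac{2}{3} + 0\right)^{2} = \left(- \frac{2}{3}\right)^{2} = \frac{4}{9}$)
$\left(o{\left(167 \right)} + k{\left(106,-90 \right)}\right) \left(9730 + 43341\right) = \left(167^{2} + \frac{4}{9}\right) \left(9730 + 43341\right) = \left(27889 + \frac{4}{9}\right) 53071 = \frac{251005}{9} \cdot 53071 = \frac{13321086355}{9}$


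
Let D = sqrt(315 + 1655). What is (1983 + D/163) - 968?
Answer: 1015 + sqrt(1970)/163 ≈ 1015.3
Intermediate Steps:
D = sqrt(1970) ≈ 44.385
(1983 + D/163) - 968 = (1983 + sqrt(1970)/163) - 968 = 1015 + sqrt(1970)/163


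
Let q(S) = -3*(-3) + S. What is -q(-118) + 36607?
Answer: 36716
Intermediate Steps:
q(S) = 9 + S
-q(-118) + 36607 = -(9 - 118) + 36607 = -1*(-109) + 36607 = 109 + 36607 = 36716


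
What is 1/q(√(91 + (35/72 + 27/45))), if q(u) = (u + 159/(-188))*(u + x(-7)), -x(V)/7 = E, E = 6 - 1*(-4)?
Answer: -86623530480/251532987918577 - 676072440*√331510/251532987918577 ≈ -0.0018919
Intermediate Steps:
E = 10 (E = 6 + 4 = 10)
x(V) = -70 (x(V) = -7*10 = -70)
q(u) = (-70 + u)*(-159/188 + u) (q(u) = (u + 159/(-188))*(u - 70) = (u + 159*(-1/188))*(-70 + u) = (u - 159/188)*(-70 + u) = (-159/188 + u)*(-70 + u) = (-70 + u)*(-159/188 + u))
1/q(√(91 + (35/72 + 27/45))) = 1/(5565/94 + (√(91 + (35/72 + 27/45)))² - 13319*√(91 + (35/72 + 27/45))/188) = 1/(5565/94 + (√(91 + (35*(1/72) + 27*(1/45))))² - 13319*√(91 + (35*(1/72) + 27*(1/45)))/188) = 1/(5565/94 + (√(91 + (35/72 + ⅗)))² - 13319*√(91 + (35/72 + ⅗))/188) = 1/(5565/94 + (√(91 + 391/360))² - 13319*√(91 + 391/360)/188) = 1/(5565/94 + (√(33151/360))² - 13319*√331510/11280) = 1/(5565/94 + (√331510/60)² - 13319*√331510/11280) = 1/(5565/94 + 33151/360 - 13319*√331510/11280) = 1/(2559797/16920 - 13319*√331510/11280)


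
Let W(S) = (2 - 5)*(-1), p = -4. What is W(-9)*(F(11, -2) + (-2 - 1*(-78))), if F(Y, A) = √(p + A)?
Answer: 228 + 3*I*√6 ≈ 228.0 + 7.3485*I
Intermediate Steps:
F(Y, A) = √(-4 + A)
W(S) = 3 (W(S) = -3*(-1) = 3)
W(-9)*(F(11, -2) + (-2 - 1*(-78))) = 3*(√(-4 - 2) + (-2 - 1*(-78))) = 3*(√(-6) + (-2 + 78)) = 3*(I*√6 + 76) = 3*(76 + I*√6) = 228 + 3*I*√6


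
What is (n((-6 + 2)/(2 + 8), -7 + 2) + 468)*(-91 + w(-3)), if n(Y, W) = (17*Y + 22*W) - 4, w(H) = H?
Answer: -163184/5 ≈ -32637.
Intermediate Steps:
n(Y, W) = -4 + 17*Y + 22*W
(n((-6 + 2)/(2 + 8), -7 + 2) + 468)*(-91 + w(-3)) = ((-4 + 17*((-6 + 2)/(2 + 8)) + 22*(-7 + 2)) + 468)*(-91 - 3) = ((-4 + 17*(-4/10) + 22*(-5)) + 468)*(-94) = ((-4 + 17*(-4*⅒) - 110) + 468)*(-94) = ((-4 + 17*(-⅖) - 110) + 468)*(-94) = ((-4 - 34/5 - 110) + 468)*(-94) = (-604/5 + 468)*(-94) = (1736/5)*(-94) = -163184/5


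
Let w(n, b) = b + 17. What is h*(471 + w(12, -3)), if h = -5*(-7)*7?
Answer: 118825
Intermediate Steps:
w(n, b) = 17 + b
h = 245 (h = 35*7 = 245)
h*(471 + w(12, -3)) = 245*(471 + (17 - 3)) = 245*(471 + 14) = 245*485 = 118825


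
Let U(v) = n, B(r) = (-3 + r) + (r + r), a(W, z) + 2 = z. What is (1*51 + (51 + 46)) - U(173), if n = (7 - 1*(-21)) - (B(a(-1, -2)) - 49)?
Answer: 56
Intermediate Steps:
a(W, z) = -2 + z
B(r) = -3 + 3*r (B(r) = (-3 + r) + 2*r = -3 + 3*r)
n = 92 (n = (7 - 1*(-21)) - ((-3 + 3*(-2 - 2)) - 49) = (7 + 21) - ((-3 + 3*(-4)) - 49) = 28 - ((-3 - 12) - 49) = 28 - (-15 - 49) = 28 - 1*(-64) = 28 + 64 = 92)
U(v) = 92
(1*51 + (51 + 46)) - U(173) = (1*51 + (51 + 46)) - 1*92 = (51 + 97) - 92 = 148 - 92 = 56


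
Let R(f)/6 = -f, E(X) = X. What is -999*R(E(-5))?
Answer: -29970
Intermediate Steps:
R(f) = -6*f (R(f) = 6*(-f) = -6*f)
-999*R(E(-5)) = -(-5994)*(-5) = -999*30 = -29970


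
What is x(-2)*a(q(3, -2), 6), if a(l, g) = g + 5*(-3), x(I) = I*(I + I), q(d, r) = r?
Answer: -72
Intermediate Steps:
x(I) = 2*I² (x(I) = I*(2*I) = 2*I²)
a(l, g) = -15 + g (a(l, g) = g - 15 = -15 + g)
x(-2)*a(q(3, -2), 6) = (2*(-2)²)*(-15 + 6) = (2*4)*(-9) = 8*(-9) = -72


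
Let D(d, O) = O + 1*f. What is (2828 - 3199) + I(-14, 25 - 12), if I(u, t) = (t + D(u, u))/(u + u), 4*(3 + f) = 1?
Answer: -41537/112 ≈ -370.87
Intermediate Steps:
f = -11/4 (f = -3 + (¼)*1 = -3 + ¼ = -11/4 ≈ -2.7500)
D(d, O) = -11/4 + O (D(d, O) = O + 1*(-11/4) = O - 11/4 = -11/4 + O)
I(u, t) = (-11/4 + t + u)/(2*u) (I(u, t) = (t + (-11/4 + u))/(u + u) = (-11/4 + t + u)/((2*u)) = (-11/4 + t + u)*(1/(2*u)) = (-11/4 + t + u)/(2*u))
(2828 - 3199) + I(-14, 25 - 12) = (2828 - 3199) + (⅛)*(-11 + 4*(25 - 12) + 4*(-14))/(-14) = -371 + (⅛)*(-1/14)*(-11 + 4*13 - 56) = -371 + (⅛)*(-1/14)*(-11 + 52 - 56) = -371 + (⅛)*(-1/14)*(-15) = -371 + 15/112 = -41537/112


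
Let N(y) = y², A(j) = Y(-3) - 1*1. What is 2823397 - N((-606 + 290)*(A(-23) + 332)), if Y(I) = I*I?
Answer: -11540530203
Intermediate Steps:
Y(I) = I²
A(j) = 8 (A(j) = (-3)² - 1*1 = 9 - 1 = 8)
2823397 - N((-606 + 290)*(A(-23) + 332)) = 2823397 - ((-606 + 290)*(8 + 332))² = 2823397 - (-316*340)² = 2823397 - 1*(-107440)² = 2823397 - 1*11543353600 = 2823397 - 11543353600 = -11540530203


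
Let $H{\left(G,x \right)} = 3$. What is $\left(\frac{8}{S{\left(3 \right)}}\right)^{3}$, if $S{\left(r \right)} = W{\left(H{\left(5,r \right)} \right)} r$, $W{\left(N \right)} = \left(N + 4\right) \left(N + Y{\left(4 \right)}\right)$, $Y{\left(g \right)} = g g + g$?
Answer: $\frac{512}{112678587} \approx 4.5439 \cdot 10^{-6}$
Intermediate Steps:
$Y{\left(g \right)} = g + g^{2}$ ($Y{\left(g \right)} = g^{2} + g = g + g^{2}$)
$W{\left(N \right)} = \left(4 + N\right) \left(20 + N\right)$ ($W{\left(N \right)} = \left(N + 4\right) \left(N + 4 \left(1 + 4\right)\right) = \left(4 + N\right) \left(N + 4 \cdot 5\right) = \left(4 + N\right) \left(N + 20\right) = \left(4 + N\right) \left(20 + N\right)$)
$S{\left(r \right)} = 161 r$ ($S{\left(r \right)} = \left(80 + 3^{2} + 24 \cdot 3\right) r = \left(80 + 9 + 72\right) r = 161 r$)
$\left(\frac{8}{S{\left(3 \right)}}\right)^{3} = \left(\frac{8}{161 \cdot 3}\right)^{3} = \left(\frac{8}{483}\right)^{3} = \frac{512}{112678587}$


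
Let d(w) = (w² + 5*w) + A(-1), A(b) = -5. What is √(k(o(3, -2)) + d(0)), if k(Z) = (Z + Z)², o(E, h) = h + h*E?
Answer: √251 ≈ 15.843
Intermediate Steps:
o(E, h) = h + E*h
d(w) = -5 + w² + 5*w (d(w) = (w² + 5*w) - 5 = -5 + w² + 5*w)
k(Z) = 4*Z² (k(Z) = (2*Z)² = 4*Z²)
√(k(o(3, -2)) + d(0)) = √(4*(-2*(1 + 3))² + (-5 + 0² + 5*0)) = √(4*(-2*4)² + (-5 + 0 + 0)) = √(4*(-8)² - 5) = √(4*64 - 5) = √(256 - 5) = √251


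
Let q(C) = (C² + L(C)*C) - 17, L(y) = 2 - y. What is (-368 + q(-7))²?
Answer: 159201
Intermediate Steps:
q(C) = -17 + C² + C*(2 - C) (q(C) = (C² + (2 - C)*C) - 17 = (C² + C*(2 - C)) - 17 = -17 + C² + C*(2 - C))
(-368 + q(-7))² = (-368 + (-17 + 2*(-7)))² = (-368 + (-17 - 14))² = (-368 - 31)² = (-399)² = 159201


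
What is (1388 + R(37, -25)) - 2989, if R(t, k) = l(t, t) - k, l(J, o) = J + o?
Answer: -1502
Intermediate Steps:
R(t, k) = -k + 2*t (R(t, k) = (t + t) - k = 2*t - k = -k + 2*t)
(1388 + R(37, -25)) - 2989 = (1388 + (-1*(-25) + 2*37)) - 2989 = (1388 + (25 + 74)) - 2989 = (1388 + 99) - 2989 = 1487 - 2989 = -1502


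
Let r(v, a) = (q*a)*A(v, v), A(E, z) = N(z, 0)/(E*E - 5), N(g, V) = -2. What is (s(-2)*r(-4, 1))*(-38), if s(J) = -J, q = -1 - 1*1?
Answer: -304/11 ≈ -27.636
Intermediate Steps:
A(E, z) = -2/(-5 + E**2) (A(E, z) = -2/(E*E - 5) = -2/(E**2 - 5) = -2/(-5 + E**2))
q = -2 (q = -1 - 1 = -2)
r(v, a) = 4*a/(-5 + v**2) (r(v, a) = (-2*a)*(-2/(-5 + v**2)) = 4*a/(-5 + v**2))
(s(-2)*r(-4, 1))*(-38) = ((-1*(-2))*(4*1/(-5 + (-4)**2)))*(-38) = (2*(4*1/(-5 + 16)))*(-38) = (2*(4*1/11))*(-38) = (2*(4*1*(1/11)))*(-38) = (2*(4/11))*(-38) = (8/11)*(-38) = -304/11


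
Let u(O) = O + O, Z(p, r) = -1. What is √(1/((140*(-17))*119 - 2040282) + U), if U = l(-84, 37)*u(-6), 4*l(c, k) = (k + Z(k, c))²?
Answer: I*√20989996085411054/2323502 ≈ 62.354*I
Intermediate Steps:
l(c, k) = (-1 + k)²/4 (l(c, k) = (k - 1)²/4 = (-1 + k)²/4)
u(O) = 2*O
U = -3888 (U = ((-1 + 37)²/4)*(2*(-6)) = ((¼)*36²)*(-12) = ((¼)*1296)*(-12) = 324*(-12) = -3888)
√(1/((140*(-17))*119 - 2040282) + U) = √(1/((140*(-17))*119 - 2040282) - 3888) = √(1/(-2380*119 - 2040282) - 3888) = √(1/(-283220 - 2040282) - 3888) = √(1/(-2323502) - 3888) = √(-1/2323502 - 3888) = √(-9033775777/2323502) = I*√20989996085411054/2323502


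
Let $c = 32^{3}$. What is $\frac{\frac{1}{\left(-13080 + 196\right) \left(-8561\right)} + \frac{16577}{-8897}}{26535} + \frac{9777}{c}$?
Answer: $\frac{104487421025789747}{350276133177098240} \approx 0.2983$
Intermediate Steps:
$c = 32768$
$\frac{\frac{1}{\left(-13080 + 196\right) \left(-8561\right)} + \frac{16577}{-8897}}{26535} + \frac{9777}{c} = \frac{\frac{1}{\left(-13080 + 196\right) \left(-8561\right)} + \frac{16577}{-8897}}{26535} + \frac{9777}{32768} = \left(\frac{1}{-12884} \left(- \frac{1}{8561}\right) + 16577 \left(- \frac{1}{8897}\right)\right) \frac{1}{26535} + 9777 \cdot \frac{1}{32768} = \left(\left(- \frac{1}{12884}\right) \left(- \frac{1}{8561}\right) - \frac{16577}{8897}\right) \frac{1}{26535} + \frac{9777}{32768} = \left(\frac{1}{110299924} - \frac{16577}{8897}\right) \frac{1}{26535} + \frac{9777}{32768} = \left(- \frac{261205975893}{140191203404}\right) \frac{1}{26535} + \frac{9777}{32768} = - \frac{3002367539}{42758317038220} + \frac{9777}{32768} = \frac{104487421025789747}{350276133177098240}$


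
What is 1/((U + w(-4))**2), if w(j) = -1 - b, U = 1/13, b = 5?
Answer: 169/5929 ≈ 0.028504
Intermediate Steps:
U = 1/13 ≈ 0.076923
w(j) = -6 (w(j) = -1 - 1*5 = -1 - 5 = -6)
1/((U + w(-4))**2) = 1/((1/13 - 6)**2) = 1/((-77/13)**2) = 1/(5929/169) = 169/5929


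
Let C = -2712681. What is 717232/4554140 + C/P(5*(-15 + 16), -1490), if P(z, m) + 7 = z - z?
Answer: 3088483517491/7969745 ≈ 3.8753e+5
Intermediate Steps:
P(z, m) = -7 (P(z, m) = -7 + (z - z) = -7 + 0 = -7)
717232/4554140 + C/P(5*(-15 + 16), -1490) = 717232/4554140 - 2712681/(-7) = 717232*(1/4554140) - 2712681*(-1/7) = 179308/1138535 + 2712681/7 = 3088483517491/7969745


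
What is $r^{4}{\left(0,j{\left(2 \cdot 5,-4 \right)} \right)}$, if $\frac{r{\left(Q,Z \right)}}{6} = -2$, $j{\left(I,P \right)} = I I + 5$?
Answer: $20736$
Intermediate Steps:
$j{\left(I,P \right)} = 5 + I^{2}$ ($j{\left(I,P \right)} = I^{2} + 5 = 5 + I^{2}$)
$r{\left(Q,Z \right)} = -12$ ($r{\left(Q,Z \right)} = 6 \left(-2\right) = -12$)
$r^{4}{\left(0,j{\left(2 \cdot 5,-4 \right)} \right)} = \left(-12\right)^{4} = 20736$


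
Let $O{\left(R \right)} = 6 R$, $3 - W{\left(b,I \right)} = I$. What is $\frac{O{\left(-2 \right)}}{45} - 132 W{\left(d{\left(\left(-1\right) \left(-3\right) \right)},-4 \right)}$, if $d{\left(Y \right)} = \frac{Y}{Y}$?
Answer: $- \frac{13864}{15} \approx -924.27$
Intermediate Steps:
$d{\left(Y \right)} = 1$
$W{\left(b,I \right)} = 3 - I$
$\frac{O{\left(-2 \right)}}{45} - 132 W{\left(d{\left(\left(-1\right) \left(-3\right) \right)},-4 \right)} = \frac{6 \left(-2\right)}{45} - 132 \left(3 - -4\right) = \left(-12\right) \frac{1}{45} - 132 \left(3 + 4\right) = - \frac{4}{15} - 924 = - \frac{13864}{15}$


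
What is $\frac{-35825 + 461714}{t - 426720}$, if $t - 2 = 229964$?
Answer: $- \frac{425889}{196754} \approx -2.1646$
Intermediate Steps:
$t = 229966$ ($t = 2 + 229964 = 229966$)
$\frac{-35825 + 461714}{t - 426720} = \frac{-35825 + 461714}{229966 - 426720} = \frac{425889}{-196754} = 425889 \left(- \frac{1}{196754}\right) = - \frac{425889}{196754}$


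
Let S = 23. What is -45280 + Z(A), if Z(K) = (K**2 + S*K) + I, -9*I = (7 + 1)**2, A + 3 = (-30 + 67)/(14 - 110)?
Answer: -46441999/1024 ≈ -45354.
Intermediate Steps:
A = -325/96 (A = -3 + (-30 + 67)/(14 - 110) = -3 + 37/(-96) = -3 + 37*(-1/96) = -3 - 37/96 = -325/96 ≈ -3.3854)
I = -64/9 (I = -(7 + 1)**2/9 = -1/9*8**2 = -1/9*64 = -64/9 ≈ -7.1111)
Z(K) = -64/9 + K**2 + 23*K (Z(K) = (K**2 + 23*K) - 64/9 = -64/9 + K**2 + 23*K)
-45280 + Z(A) = -45280 + (-64/9 + (-325/96)**2 + 23*(-325/96)) = -45280 + (-64/9 + 105625/9216 - 7475/96) = -45280 - 75279/1024 = -46441999/1024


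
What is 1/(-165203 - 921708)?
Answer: -1/1086911 ≈ -9.2004e-7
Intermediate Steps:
1/(-165203 - 921708) = 1/(-1086911) = -1/1086911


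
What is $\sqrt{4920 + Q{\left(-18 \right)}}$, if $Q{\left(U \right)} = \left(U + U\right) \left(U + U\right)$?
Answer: $2 \sqrt{1554} \approx 78.842$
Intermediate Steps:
$Q{\left(U \right)} = 4 U^{2}$ ($Q{\left(U \right)} = 2 U 2 U = 4 U^{2}$)
$\sqrt{4920 + Q{\left(-18 \right)}} = \sqrt{4920 + 4 \left(-18\right)^{2}} = \sqrt{4920 + 4 \cdot 324} = \sqrt{4920 + 1296} = \sqrt{6216} = 2 \sqrt{1554}$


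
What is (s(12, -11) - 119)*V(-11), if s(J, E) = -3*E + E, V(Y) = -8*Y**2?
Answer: 93896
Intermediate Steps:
s(J, E) = -2*E
(s(12, -11) - 119)*V(-11) = (-2*(-11) - 119)*(-8*(-11)**2) = (22 - 119)*(-8*121) = -97*(-968) = 93896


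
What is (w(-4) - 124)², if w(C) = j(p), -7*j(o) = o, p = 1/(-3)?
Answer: 6775609/441 ≈ 15364.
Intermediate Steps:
p = -⅓ ≈ -0.33333
j(o) = -o/7
w(C) = 1/21 (w(C) = -⅐*(-⅓) = 1/21)
(w(-4) - 124)² = (1/21 - 124)² = (-2603/21)² = 6775609/441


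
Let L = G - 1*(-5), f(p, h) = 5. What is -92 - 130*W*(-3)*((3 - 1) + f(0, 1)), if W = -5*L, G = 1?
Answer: -81992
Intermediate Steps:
L = 6 (L = 1 - 1*(-5) = 1 + 5 = 6)
W = -30 (W = -5*6 = -30)
-92 - 130*W*(-3)*((3 - 1) + f(0, 1)) = -92 - 130*(-30*(-3))*((3 - 1) + 5) = -92 - 11700*(2 + 5) = -92 - 11700*7 = -92 - 130*630 = -92 - 81900 = -81992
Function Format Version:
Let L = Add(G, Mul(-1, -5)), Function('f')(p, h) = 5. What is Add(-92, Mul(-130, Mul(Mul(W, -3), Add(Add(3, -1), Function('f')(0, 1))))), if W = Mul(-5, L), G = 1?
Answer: -81992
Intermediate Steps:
L = 6 (L = Add(1, Mul(-1, -5)) = Add(1, 5) = 6)
W = -30 (W = Mul(-5, 6) = -30)
Add(-92, Mul(-130, Mul(Mul(W, -3), Add(Add(3, -1), Function('f')(0, 1))))) = Add(-92, Mul(-130, Mul(Mul(-30, -3), Add(Add(3, -1), 5)))) = Add(-92, Mul(-130, Mul(90, Add(2, 5)))) = Add(-92, Mul(-130, Mul(90, 7))) = Add(-92, Mul(-130, 630)) = Add(-92, -81900) = -81992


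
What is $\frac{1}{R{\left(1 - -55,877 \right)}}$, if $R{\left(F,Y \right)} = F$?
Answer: $\frac{1}{56} \approx 0.017857$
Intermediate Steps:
$\frac{1}{R{\left(1 - -55,877 \right)}} = \frac{1}{1 - -55} = \frac{1}{1 + 55} = \frac{1}{56}$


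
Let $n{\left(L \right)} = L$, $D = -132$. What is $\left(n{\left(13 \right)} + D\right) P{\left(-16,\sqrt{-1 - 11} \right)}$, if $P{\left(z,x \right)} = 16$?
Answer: $-1904$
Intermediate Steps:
$\left(n{\left(13 \right)} + D\right) P{\left(-16,\sqrt{-1 - 11} \right)} = \left(13 - 132\right) 16 = \left(-119\right) 16 = -1904$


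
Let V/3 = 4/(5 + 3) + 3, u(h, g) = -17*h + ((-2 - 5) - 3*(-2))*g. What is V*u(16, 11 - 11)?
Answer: -2856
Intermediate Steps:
u(h, g) = -g - 17*h (u(h, g) = -17*h + (-7 + 6)*g = -17*h - g = -g - 17*h)
V = 21/2 (V = 3*(4/(5 + 3) + 3) = 3*(4/8 + 3) = 3*(4*(1/8) + 3) = 3*(1/2 + 3) = 3*(7/2) = 21/2 ≈ 10.500)
V*u(16, 11 - 11) = 21*(-(11 - 11) - 17*16)/2 = 21*(-1*0 - 272)/2 = 21*(0 - 272)/2 = (21/2)*(-272) = -2856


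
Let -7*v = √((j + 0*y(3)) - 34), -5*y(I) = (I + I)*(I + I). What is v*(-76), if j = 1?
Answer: 76*I*√33/7 ≈ 62.37*I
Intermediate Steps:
y(I) = -4*I²/5 (y(I) = -(I + I)*(I + I)/5 = -2*I*2*I/5 = -4*I²/5)
v = -I*√33/7 (v = -√((1 + 0*(-⅘*3²)) - 34)/7 = -√((1 + 0*(-⅘*9)) - 34)/7 = -√((1 + 0*(-36/5)) - 34)/7 = -√((1 + 0) - 34)/7 = -√(1 - 34)/7 = -I*√33/7 ≈ -0.82065*I)
v*(-76) = -I*√33/7*(-76) = 76*I*√33/7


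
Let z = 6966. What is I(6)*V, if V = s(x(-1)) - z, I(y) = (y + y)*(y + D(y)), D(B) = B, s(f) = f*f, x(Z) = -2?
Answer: -1002528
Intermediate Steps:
s(f) = f**2
I(y) = 4*y**2 (I(y) = (y + y)*(y + y) = (2*y)*(2*y) = 4*y**2)
V = -6962 (V = (-2)**2 - 1*6966 = 4 - 6966 = -6962)
I(6)*V = (4*6**2)*(-6962) = (4*36)*(-6962) = 144*(-6962) = -1002528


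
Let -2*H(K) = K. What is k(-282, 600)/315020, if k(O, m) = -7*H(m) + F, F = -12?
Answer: 522/78755 ≈ 0.0066281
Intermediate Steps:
H(K) = -K/2
k(O, m) = -12 + 7*m/2 (k(O, m) = -(-7)*m/2 - 12 = 7*m/2 - 12 = -12 + 7*m/2)
k(-282, 600)/315020 = (-12 + (7/2)*600)/315020 = (-12 + 2100)*(1/315020) = 2088*(1/315020) = 522/78755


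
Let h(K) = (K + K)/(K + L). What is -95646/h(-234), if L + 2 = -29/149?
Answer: -187003871/3874 ≈ -48272.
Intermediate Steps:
L = -327/149 (L = -2 - 29/149 = -327/149 ≈ -2.1946)
h(K) = 2*K/(-327/149 + K) (h(K) = (K + K)/(K - 327/149) = (2*K)/(-327/149 + K) = 2*K/(-327/149 + K))
-95646/h(-234) = -95646/(298*(-234)/(-327 + 149*(-234))) = -95646/(298*(-234)/(-327 - 34866)) = -95646/(298*(-234)/(-35193)) = -95646/(298*(-234)*(-1/35193)) = -95646/23244/11731 = -95646*11731/23244 = -187003871/3874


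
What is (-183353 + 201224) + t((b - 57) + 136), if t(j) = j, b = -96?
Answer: 17854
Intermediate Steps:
(-183353 + 201224) + t((b - 57) + 136) = (-183353 + 201224) + ((-96 - 57) + 136) = 17871 + (-153 + 136) = 17871 - 17 = 17854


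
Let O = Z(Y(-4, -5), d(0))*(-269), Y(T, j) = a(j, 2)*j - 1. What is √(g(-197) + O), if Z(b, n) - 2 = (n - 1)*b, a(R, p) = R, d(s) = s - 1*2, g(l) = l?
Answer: √18633 ≈ 136.50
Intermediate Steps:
d(s) = -2 + s (d(s) = s - 2 = -2 + s)
Y(T, j) = -1 + j² (Y(T, j) = j*j - 1 = j² - 1 = -1 + j²)
Z(b, n) = 2 + b*(-1 + n) (Z(b, n) = 2 + (n - 1)*b = 2 + (-1 + n)*b = 2 + b*(-1 + n))
O = 18830 (O = (2 - (-1 + (-5)²) + (-1 + (-5)²)*(-2 + 0))*(-269) = (2 - (-1 + 25) + (-1 + 25)*(-2))*(-269) = (2 - 1*24 + 24*(-2))*(-269) = (2 - 24 - 48)*(-269) = -70*(-269) = 18830)
√(g(-197) + O) = √(-197 + 18830) = √18633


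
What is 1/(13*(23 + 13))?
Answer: 1/468 ≈ 0.0021368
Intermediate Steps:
1/(13*(23 + 13)) = 1/(13*36) = 1/468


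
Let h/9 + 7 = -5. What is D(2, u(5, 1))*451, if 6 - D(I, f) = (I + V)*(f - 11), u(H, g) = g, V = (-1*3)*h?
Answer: 1472966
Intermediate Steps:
h = -108 (h = -63 + 9*(-5) = -63 - 45 = -108)
V = 324 (V = -1*3*(-108) = -3*(-108) = 324)
D(I, f) = 6 - (-11 + f)*(324 + I) (D(I, f) = 6 - (I + 324)*(f - 11) = 6 - (324 + I)*(-11 + f) = 6 - (-11 + f)*(324 + I))
D(2, u(5, 1))*451 = (3570 - 324*1 + 11*2 - 1*2*1)*451 = (3570 - 324 + 22 - 2)*451 = 3266*451 = 1472966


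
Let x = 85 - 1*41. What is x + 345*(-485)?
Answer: -167281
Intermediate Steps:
x = 44 (x = 85 - 41 = 44)
x + 345*(-485) = 44 + 345*(-485) = 44 - 167325 = -167281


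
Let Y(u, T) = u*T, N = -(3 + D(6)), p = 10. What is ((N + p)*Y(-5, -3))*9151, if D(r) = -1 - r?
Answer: 1921710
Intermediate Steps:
N = 4 (N = -(3 + (-1 - 1*6)) = -(3 + (-1 - 6)) = -(3 - 7) = -1*(-4) = 4)
Y(u, T) = T*u
((N + p)*Y(-5, -3))*9151 = ((4 + 10)*(-3*(-5)))*9151 = (14*15)*9151 = 210*9151 = 1921710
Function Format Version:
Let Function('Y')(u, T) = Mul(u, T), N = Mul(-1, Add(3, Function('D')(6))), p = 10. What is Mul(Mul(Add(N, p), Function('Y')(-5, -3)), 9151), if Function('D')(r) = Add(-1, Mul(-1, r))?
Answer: 1921710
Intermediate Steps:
N = 4 (N = Mul(-1, Add(3, Add(-1, Mul(-1, 6)))) = Mul(-1, Add(3, Add(-1, -6))) = Mul(-1, Add(3, -7)) = Mul(-1, -4) = 4)
Function('Y')(u, T) = Mul(T, u)
Mul(Mul(Add(N, p), Function('Y')(-5, -3)), 9151) = Mul(Mul(Add(4, 10), Mul(-3, -5)), 9151) = Mul(Mul(14, 15), 9151) = Mul(210, 9151) = 1921710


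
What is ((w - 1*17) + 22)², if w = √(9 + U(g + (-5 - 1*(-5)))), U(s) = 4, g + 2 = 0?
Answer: (5 + √13)² ≈ 74.056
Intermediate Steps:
g = -2 (g = -2 + 0 = -2)
w = √13 (w = √(9 + 4) = √13 ≈ 3.6056)
((w - 1*17) + 22)² = ((√13 - 1*17) + 22)² = ((√13 - 17) + 22)² = ((-17 + √13) + 22)² = (5 + √13)²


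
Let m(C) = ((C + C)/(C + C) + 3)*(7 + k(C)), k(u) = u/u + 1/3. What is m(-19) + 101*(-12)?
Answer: -3536/3 ≈ -1178.7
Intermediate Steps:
k(u) = 4/3 (k(u) = 1 + 1*(⅓) = 1 + ⅓ = 4/3)
m(C) = 100/3 (m(C) = ((C + C)/(C + C) + 3)*(7 + 4/3) = ((2*C)/((2*C)) + 3)*(25/3) = ((2*C)*(1/(2*C)) + 3)*(25/3) = (1 + 3)*(25/3) = 4*(25/3) = 100/3)
m(-19) + 101*(-12) = 100/3 + 101*(-12) = 100/3 - 1212 = -3536/3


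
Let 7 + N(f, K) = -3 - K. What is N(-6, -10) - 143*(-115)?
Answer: 16445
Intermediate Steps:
N(f, K) = -10 - K (N(f, K) = -7 + (-3 - K) = -10 - K)
N(-6, -10) - 143*(-115) = (-10 - 1*(-10)) - 143*(-115) = (-10 + 10) + 16445 = 0 + 16445 = 16445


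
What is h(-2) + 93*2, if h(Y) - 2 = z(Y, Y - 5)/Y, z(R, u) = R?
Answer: 189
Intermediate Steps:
h(Y) = 3 (h(Y) = 2 + Y/Y = 2 + 1 = 3)
h(-2) + 93*2 = 3 + 93*2 = 3 + 186 = 189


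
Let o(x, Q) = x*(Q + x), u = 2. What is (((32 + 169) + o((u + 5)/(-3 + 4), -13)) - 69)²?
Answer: 8100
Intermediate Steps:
(((32 + 169) + o((u + 5)/(-3 + 4), -13)) - 69)² = (((32 + 169) + ((2 + 5)/(-3 + 4))*(-13 + (2 + 5)/(-3 + 4))) - 69)² = ((201 + (7/1)*(-13 + 7/1)) - 69)² = ((201 + (7*1)*(-13 + 7*1)) - 69)² = ((201 + 7*(-13 + 7)) - 69)² = ((201 + 7*(-6)) - 69)² = ((201 - 42) - 69)² = (159 - 69)² = 90² = 8100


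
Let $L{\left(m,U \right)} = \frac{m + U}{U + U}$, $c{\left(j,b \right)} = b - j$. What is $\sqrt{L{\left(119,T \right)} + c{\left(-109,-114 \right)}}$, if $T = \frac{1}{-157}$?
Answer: $i \sqrt{9346} \approx 96.675 i$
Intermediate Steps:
$T = - \frac{1}{157} \approx -0.0063694$
$L{\left(m,U \right)} = \frac{U + m}{2 U}$
$\sqrt{L{\left(119,T \right)} + c{\left(-109,-114 \right)}} = \sqrt{\frac{- \frac{1}{157} + 119}{2 \left(- \frac{1}{157}\right)} - 5} = \sqrt{\frac{1}{2} \left(-157\right) \frac{18682}{157} + \left(-114 + 109\right)} = \sqrt{-9341 - 5} = \sqrt{-9346} = i \sqrt{9346}$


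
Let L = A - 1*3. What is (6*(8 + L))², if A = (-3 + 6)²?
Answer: 7056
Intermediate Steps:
A = 9 (A = 3² = 9)
L = 6 (L = 9 - 1*3 = 9 - 3 = 6)
(6*(8 + L))² = (6*(8 + 6))² = (6*14)² = 84² = 7056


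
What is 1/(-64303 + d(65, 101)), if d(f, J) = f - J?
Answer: -1/64339 ≈ -1.5543e-5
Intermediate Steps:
1/(-64303 + d(65, 101)) = 1/(-64303 + (65 - 1*101)) = 1/(-64303 + (65 - 101)) = 1/(-64303 - 36) = 1/(-64339) = -1/64339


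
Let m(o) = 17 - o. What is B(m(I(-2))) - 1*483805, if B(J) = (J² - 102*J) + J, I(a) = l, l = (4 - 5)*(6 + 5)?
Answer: -485849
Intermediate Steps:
l = -11 (l = -1*11 = -11)
I(a) = -11
B(J) = J² - 101*J
B(m(I(-2))) - 1*483805 = (17 - 1*(-11))*(-101 + (17 - 1*(-11))) - 1*483805 = (17 + 11)*(-101 + (17 + 11)) - 483805 = 28*(-101 + 28) - 483805 = 28*(-73) - 483805 = -2044 - 483805 = -485849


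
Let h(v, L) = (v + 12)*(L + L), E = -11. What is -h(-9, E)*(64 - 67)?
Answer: -198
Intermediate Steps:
h(v, L) = 2*L*(12 + v) (h(v, L) = (12 + v)*(2*L) = 2*L*(12 + v))
-h(-9, E)*(64 - 67) = -2*(-11)*(12 - 9)*(64 - 67) = -2*(-11)*3*(-3) = -(-66)*(-3) = -1*198 = -198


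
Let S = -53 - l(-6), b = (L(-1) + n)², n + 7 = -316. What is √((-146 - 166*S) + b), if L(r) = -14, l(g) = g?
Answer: 5*√4849 ≈ 348.17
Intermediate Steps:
n = -323 (n = -7 - 316 = -323)
b = 113569 (b = (-14 - 323)² = (-337)² = 113569)
S = -47 (S = -53 - 1*(-6) = -53 + 6 = -47)
√((-146 - 166*S) + b) = √((-146 - 166*(-47)) + 113569) = √((-146 + 7802) + 113569) = √(7656 + 113569) = √121225 = 5*√4849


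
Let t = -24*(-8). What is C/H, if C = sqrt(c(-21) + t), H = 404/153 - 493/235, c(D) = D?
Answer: 107865*sqrt(19)/19511 ≈ 24.098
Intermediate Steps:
t = 192
H = 19511/35955 (H = 404*(1/153) - 493*1/235 = 404/153 - 493/235 = 19511/35955 ≈ 0.54265)
C = 3*sqrt(19) (C = sqrt(-21 + 192) = sqrt(171) = 3*sqrt(19) ≈ 13.077)
C/H = (3*sqrt(19))/(19511/35955) = (3*sqrt(19))*(35955/19511) = 107865*sqrt(19)/19511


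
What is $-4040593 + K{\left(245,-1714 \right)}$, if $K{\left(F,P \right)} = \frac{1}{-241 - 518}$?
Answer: $- \frac{3066810088}{759} \approx -4.0406 \cdot 10^{6}$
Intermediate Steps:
$K{\left(F,P \right)} = - \frac{1}{759}$ ($K{\left(F,P \right)} = \frac{1}{-759} = - \frac{1}{759}$)
$-4040593 + K{\left(245,-1714 \right)} = -4040593 - \frac{1}{759} = - \frac{3066810088}{759}$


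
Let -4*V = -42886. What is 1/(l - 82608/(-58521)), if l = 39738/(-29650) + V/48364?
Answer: 27972893648200/8197267199001 ≈ 3.4125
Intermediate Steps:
V = 21443/2 (V = -¼*(-42886) = 21443/2 ≈ 10722.)
l = -1603996157/1433992600 (l = 39738/(-29650) + (21443/2)/48364 = 39738*(-1/29650) + (21443/2)*(1/48364) = -19869/14825 + 21443/96728 = -1603996157/1433992600 ≈ -1.1186)
1/(l - 82608/(-58521)) = 1/(-1603996157/1433992600 - 82608/(-58521)) = 1/(-1603996157/1433992600 - 82608*(-1/58521)) = 1/(-1603996157/1433992600 + 27536/19507) = 1/(8197267199001/27972893648200) = 27972893648200/8197267199001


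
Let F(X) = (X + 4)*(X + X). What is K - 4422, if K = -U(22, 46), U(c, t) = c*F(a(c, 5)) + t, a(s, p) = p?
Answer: -6448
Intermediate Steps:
F(X) = 2*X*(4 + X) (F(X) = (4 + X)*(2*X) = 2*X*(4 + X))
U(c, t) = t + 90*c (U(c, t) = c*(2*5*(4 + 5)) + t = c*(2*5*9) + t = c*90 + t = 90*c + t = t + 90*c)
K = -2026 (K = -(46 + 90*22) = -(46 + 1980) = -1*2026 = -2026)
K - 4422 = -2026 - 4422 = -6448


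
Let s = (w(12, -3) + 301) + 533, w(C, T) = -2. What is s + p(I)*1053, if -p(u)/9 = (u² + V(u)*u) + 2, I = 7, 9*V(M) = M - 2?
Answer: -519350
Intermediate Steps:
V(M) = -2/9 + M/9 (V(M) = (M - 2)/9 = (-2 + M)/9 = -2/9 + M/9)
p(u) = -18 - 9*u² - 9*u*(-2/9 + u/9) (p(u) = -9*((u² + (-2/9 + u/9)*u) + 2) = -9*((u² + u*(-2/9 + u/9)) + 2) = -9*(2 + u² + u*(-2/9 + u/9)) = -18 - 9*u² - 9*u*(-2/9 + u/9))
s = 832 (s = (-2 + 301) + 533 = 299 + 533 = 832)
s + p(I)*1053 = 832 + (-18 - 10*7² + 2*7)*1053 = 832 + (-18 - 10*49 + 14)*1053 = 832 + (-18 - 490 + 14)*1053 = 832 - 494*1053 = 832 - 520182 = -519350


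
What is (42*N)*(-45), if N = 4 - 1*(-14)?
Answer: -34020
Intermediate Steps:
N = 18 (N = 4 + 14 = 18)
(42*N)*(-45) = (42*18)*(-45) = 756*(-45) = -34020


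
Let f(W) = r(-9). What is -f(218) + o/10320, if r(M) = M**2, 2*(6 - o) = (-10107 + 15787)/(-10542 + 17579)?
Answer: -2941164829/36310920 ≈ -81.000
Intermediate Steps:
o = 39382/7037 (o = 6 - (-10107 + 15787)/(2*(-10542 + 17579)) = 6 - 2840/7037 = 39382/7037 ≈ 5.5964)
f(W) = 81 (f(W) = (-9)**2 = 81)
-f(218) + o/10320 = -1*81 + (39382/7037)/10320 = -81 + (39382/7037)*(1/10320) = -81 + 19691/36310920 = -2941164829/36310920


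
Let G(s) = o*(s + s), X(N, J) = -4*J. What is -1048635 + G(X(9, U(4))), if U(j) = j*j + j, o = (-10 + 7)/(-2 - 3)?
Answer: -1048731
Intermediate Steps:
o = 3/5 (o = -3/(-5) = -3*(-1/5) = 3/5 ≈ 0.60000)
U(j) = j + j**2 (U(j) = j**2 + j = j + j**2)
G(s) = 6*s/5 (G(s) = 3*(s + s)/5 = 3*(2*s)/5 = 6*s/5)
-1048635 + G(X(9, U(4))) = -1048635 + 6*(-16*(1 + 4))/5 = -1048635 + 6*(-16*5)/5 = -1048635 + 6*(-4*20)/5 = -1048635 + (6/5)*(-80) = -1048635 - 96 = -1048731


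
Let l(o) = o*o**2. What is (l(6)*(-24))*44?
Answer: -228096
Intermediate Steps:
l(o) = o**3
(l(6)*(-24))*44 = (6**3*(-24))*44 = (216*(-24))*44 = -5184*44 = -228096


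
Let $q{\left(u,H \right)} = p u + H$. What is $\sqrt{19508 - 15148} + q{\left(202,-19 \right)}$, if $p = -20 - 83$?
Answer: $-20825 + 2 \sqrt{1090} \approx -20759.0$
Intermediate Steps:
$p = -103$
$q{\left(u,H \right)} = H - 103 u$ ($q{\left(u,H \right)} = - 103 u + H = H - 103 u$)
$\sqrt{19508 - 15148} + q{\left(202,-19 \right)} = \sqrt{19508 - 15148} - 20825 = \sqrt{4360} - 20825 = 2 \sqrt{1090} - 20825 = -20825 + 2 \sqrt{1090}$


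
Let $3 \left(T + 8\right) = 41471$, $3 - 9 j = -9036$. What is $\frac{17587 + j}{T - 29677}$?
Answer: $- \frac{27887}{23792} \approx -1.1721$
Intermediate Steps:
$j = \frac{3013}{3}$ ($j = \frac{1}{3} - -1004 = \frac{1}{3} + 1004 = \frac{3013}{3} \approx 1004.3$)
$T = \frac{41447}{3}$ ($T = -8 + \frac{1}{3} \cdot 41471 = -8 + \frac{41471}{3} = \frac{41447}{3} \approx 13816.0$)
$\frac{17587 + j}{T - 29677} = \frac{17587 + \frac{3013}{3}}{\frac{41447}{3} - 29677} = \frac{55774}{3 \left(- \frac{47584}{3}\right)} = \frac{55774}{3} \left(- \frac{3}{47584}\right) = - \frac{27887}{23792}$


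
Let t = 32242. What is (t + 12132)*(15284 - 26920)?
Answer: -516335864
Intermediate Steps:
(t + 12132)*(15284 - 26920) = (32242 + 12132)*(15284 - 26920) = 44374*(-11636) = -516335864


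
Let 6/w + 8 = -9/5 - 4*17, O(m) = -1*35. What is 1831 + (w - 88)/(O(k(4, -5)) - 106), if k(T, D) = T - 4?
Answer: 100462781/54849 ≈ 1831.6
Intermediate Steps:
k(T, D) = -4 + T
O(m) = -35
w = -30/389 (w = 6/(-8 + (-9/5 - 4*17)) = 6/(-8 + (-9*⅕ - 68)) = 6/(-8 + (-9/5 - 68)) = 6/(-8 - 349/5) = 6/(-389/5) = 6*(-5/389) = -30/389 ≈ -0.077121)
1831 + (w - 88)/(O(k(4, -5)) - 106) = 1831 + (-30/389 - 88)/(-35 - 106) = 1831 - 34262/389/(-141) = 1831 - 34262/389*(-1/141) = 1831 + 34262/54849 = 100462781/54849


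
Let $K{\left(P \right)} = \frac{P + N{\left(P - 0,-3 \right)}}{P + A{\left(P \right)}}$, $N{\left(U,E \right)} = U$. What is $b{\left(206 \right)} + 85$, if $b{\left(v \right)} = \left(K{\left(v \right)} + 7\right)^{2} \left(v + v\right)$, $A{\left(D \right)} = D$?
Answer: $26453$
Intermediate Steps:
$K{\left(P \right)} = 1$ ($K{\left(P \right)} = \frac{P + \left(P - 0\right)}{P + P} = \frac{P + \left(P + 0\right)}{2 P} = \left(P + P\right) \frac{1}{2 P} = 2 P \frac{1}{2 P} = 1$)
$b{\left(v \right)} = 128 v$ ($b{\left(v \right)} = \left(1 + 7\right)^{2} \left(v + v\right) = 8^{2} \cdot 2 v = 64 \cdot 2 v = 128 v$)
$b{\left(206 \right)} + 85 = 128 \cdot 206 + 85 = 26368 + 85 = 26453$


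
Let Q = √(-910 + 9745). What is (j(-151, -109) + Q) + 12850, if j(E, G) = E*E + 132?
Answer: 35783 + √8835 ≈ 35877.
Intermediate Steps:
Q = √8835 ≈ 93.995
j(E, G) = 132 + E² (j(E, G) = E² + 132 = 132 + E²)
(j(-151, -109) + Q) + 12850 = ((132 + (-151)²) + √8835) + 12850 = ((132 + 22801) + √8835) + 12850 = (22933 + √8835) + 12850 = 35783 + √8835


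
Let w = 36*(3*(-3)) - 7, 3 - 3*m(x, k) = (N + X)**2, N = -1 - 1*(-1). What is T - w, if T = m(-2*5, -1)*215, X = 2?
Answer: 778/3 ≈ 259.33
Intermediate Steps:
N = 0 (N = -1 + 1 = 0)
m(x, k) = -1/3 (m(x, k) = 1 - (0 + 2)**2/3 = 1 - 1/3*2**2 = 1 - 1/3*4 = 1 - 4/3 = -1/3)
w = -331 (w = 36*(-9) - 7 = -324 - 7 = -331)
T = -215/3 (T = -1/3*215 = -215/3 ≈ -71.667)
T - w = -215/3 - 1*(-331) = -215/3 + 331 = 778/3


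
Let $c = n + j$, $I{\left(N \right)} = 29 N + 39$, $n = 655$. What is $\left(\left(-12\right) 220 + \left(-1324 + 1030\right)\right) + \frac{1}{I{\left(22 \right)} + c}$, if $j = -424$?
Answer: $- \frac{2664071}{908} \approx -2934.0$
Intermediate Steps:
$I{\left(N \right)} = 39 + 29 N$
$c = 231$ ($c = 655 - 424 = 231$)
$\left(\left(-12\right) 220 + \left(-1324 + 1030\right)\right) + \frac{1}{I{\left(22 \right)} + c} = \left(\left(-12\right) 220 + \left(-1324 + 1030\right)\right) + \frac{1}{\left(39 + 29 \cdot 22\right) + 231} = \left(-2640 - 294\right) + \frac{1}{\left(39 + 638\right) + 231} = -2934 + \frac{1}{677 + 231} = -2934 + \frac{1}{908} = - \frac{2664071}{908}$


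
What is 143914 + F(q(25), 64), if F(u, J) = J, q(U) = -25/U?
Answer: 143978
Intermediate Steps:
143914 + F(q(25), 64) = 143914 + 64 = 143978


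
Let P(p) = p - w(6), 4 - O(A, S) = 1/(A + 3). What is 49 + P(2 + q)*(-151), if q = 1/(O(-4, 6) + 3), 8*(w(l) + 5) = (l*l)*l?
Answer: 24401/8 ≈ 3050.1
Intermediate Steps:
w(l) = -5 + l**3/8 (w(l) = -5 + ((l*l)*l)/8 = -5 + (l**2*l)/8 = -5 + l**3/8)
O(A, S) = 4 - 1/(3 + A) (O(A, S) = 4 - 1/(A + 3) = 4 - 1/(3 + A))
q = 1/8 (q = 1/((11 + 4*(-4))/(3 - 4) + 3) = 1/((11 - 16)/(-1) + 3) = 1/(-1*(-5) + 3) = 1/(5 + 3) = 1/8 ≈ 0.12500)
P(p) = -22 + p (P(p) = p - (-5 + (1/8)*6**3) = p - (-5 + (1/8)*216) = p - (-5 + 27) = p - 1*22 = p - 22 = -22 + p)
49 + P(2 + q)*(-151) = 49 + (-22 + (2 + 1/8))*(-151) = 49 + (-22 + 17/8)*(-151) = 49 - 159/8*(-151) = 49 + 24009/8 = 24401/8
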